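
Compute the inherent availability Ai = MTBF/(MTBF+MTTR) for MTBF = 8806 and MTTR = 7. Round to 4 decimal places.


MTBF = 8806
MTTR = 7
MTBF + MTTR = 8813
Ai = 8806 / 8813
Ai = 0.9992

0.9992


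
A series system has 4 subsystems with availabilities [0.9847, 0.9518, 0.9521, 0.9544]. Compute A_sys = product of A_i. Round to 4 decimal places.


Subsystems: [0.9847, 0.9518, 0.9521, 0.9544]
After subsystem 1 (A=0.9847): product = 0.9847
After subsystem 2 (A=0.9518): product = 0.9372
After subsystem 3 (A=0.9521): product = 0.8923
After subsystem 4 (A=0.9544): product = 0.8517
A_sys = 0.8517

0.8517


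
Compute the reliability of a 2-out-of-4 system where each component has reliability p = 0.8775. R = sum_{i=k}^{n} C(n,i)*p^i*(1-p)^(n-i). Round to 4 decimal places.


k = 2, n = 4, p = 0.8775
i=2: C(4,2)=6 * 0.8775^2 * 0.1225^2 = 0.0693
i=3: C(4,3)=4 * 0.8775^3 * 0.1225^1 = 0.3311
i=4: C(4,4)=1 * 0.8775^4 * 0.1225^0 = 0.5929
R = sum of terms = 0.9933

0.9933


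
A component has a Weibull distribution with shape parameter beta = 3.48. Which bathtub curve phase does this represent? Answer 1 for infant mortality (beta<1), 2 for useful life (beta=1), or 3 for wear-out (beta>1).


beta = 3.48
Compare beta to 1:
beta < 1 => infant mortality (phase 1)
beta = 1 => useful life (phase 2)
beta > 1 => wear-out (phase 3)
Since beta = 3.48, this is wear-out (increasing failure rate)
Phase = 3

3


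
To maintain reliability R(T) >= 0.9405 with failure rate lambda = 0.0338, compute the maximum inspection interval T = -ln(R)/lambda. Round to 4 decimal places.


R_target = 0.9405
lambda = 0.0338
-ln(0.9405) = 0.0613
T = 0.0613 / 0.0338
T = 1.8149

1.8149


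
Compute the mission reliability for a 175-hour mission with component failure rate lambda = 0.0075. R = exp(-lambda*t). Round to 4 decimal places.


lambda = 0.0075
mission_time = 175
lambda * t = 0.0075 * 175 = 1.3125
R = exp(-1.3125)
R = 0.2691

0.2691


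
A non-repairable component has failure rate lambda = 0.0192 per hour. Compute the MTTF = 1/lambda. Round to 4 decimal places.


lambda = 0.0192
MTTF = 1 / 0.0192
MTTF = 52.0833

52.0833


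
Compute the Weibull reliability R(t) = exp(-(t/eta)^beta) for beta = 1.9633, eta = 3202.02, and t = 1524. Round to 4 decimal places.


beta = 1.9633, eta = 3202.02, t = 1524
t/eta = 1524 / 3202.02 = 0.4759
(t/eta)^beta = 0.4759^1.9633 = 0.2328
R(t) = exp(-0.2328)
R(t) = 0.7923

0.7923


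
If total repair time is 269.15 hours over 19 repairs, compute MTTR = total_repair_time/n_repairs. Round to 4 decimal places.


total_repair_time = 269.15
n_repairs = 19
MTTR = 269.15 / 19
MTTR = 14.1658

14.1658


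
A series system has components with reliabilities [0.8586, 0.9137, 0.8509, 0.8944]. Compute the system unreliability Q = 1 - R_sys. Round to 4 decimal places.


Components: [0.8586, 0.9137, 0.8509, 0.8944]
After component 1: product = 0.8586
After component 2: product = 0.7845
After component 3: product = 0.6675
After component 4: product = 0.597
R_sys = 0.597
Q = 1 - 0.597 = 0.403

0.403


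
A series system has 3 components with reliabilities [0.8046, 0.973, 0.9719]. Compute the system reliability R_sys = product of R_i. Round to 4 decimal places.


Components: [0.8046, 0.973, 0.9719]
After component 1 (R=0.8046): product = 0.8046
After component 2 (R=0.973): product = 0.7829
After component 3 (R=0.9719): product = 0.7609
R_sys = 0.7609

0.7609


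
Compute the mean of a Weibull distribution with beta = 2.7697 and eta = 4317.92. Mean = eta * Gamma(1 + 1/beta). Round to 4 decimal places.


beta = 2.7697, eta = 4317.92
1/beta = 0.361
1 + 1/beta = 1.361
Gamma(1.361) = 0.8901
Mean = 4317.92 * 0.8901
Mean = 3843.3314

3843.3314


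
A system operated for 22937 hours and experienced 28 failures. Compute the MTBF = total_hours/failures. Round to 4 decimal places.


total_hours = 22937
failures = 28
MTBF = 22937 / 28
MTBF = 819.1786

819.1786


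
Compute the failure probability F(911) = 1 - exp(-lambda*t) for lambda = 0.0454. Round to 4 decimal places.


lambda = 0.0454, t = 911
lambda * t = 41.3594
exp(-41.3594) = 0.0
F(t) = 1 - 0.0
F(t) = 1.0

1.0


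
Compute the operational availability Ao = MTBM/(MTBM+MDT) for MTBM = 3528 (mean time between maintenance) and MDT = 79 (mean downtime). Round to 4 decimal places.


MTBM = 3528
MDT = 79
MTBM + MDT = 3607
Ao = 3528 / 3607
Ao = 0.9781

0.9781


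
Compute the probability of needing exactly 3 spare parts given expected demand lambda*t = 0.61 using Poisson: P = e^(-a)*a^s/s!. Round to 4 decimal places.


a = 0.61, s = 3
e^(-a) = e^(-0.61) = 0.5434
a^s = 0.61^3 = 0.227
s! = 6
P = 0.5434 * 0.227 / 6
P = 0.0206

0.0206


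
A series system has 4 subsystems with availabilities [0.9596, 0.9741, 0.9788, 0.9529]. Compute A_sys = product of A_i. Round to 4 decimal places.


Subsystems: [0.9596, 0.9741, 0.9788, 0.9529]
After subsystem 1 (A=0.9596): product = 0.9596
After subsystem 2 (A=0.9741): product = 0.9347
After subsystem 3 (A=0.9788): product = 0.9149
After subsystem 4 (A=0.9529): product = 0.8718
A_sys = 0.8718

0.8718


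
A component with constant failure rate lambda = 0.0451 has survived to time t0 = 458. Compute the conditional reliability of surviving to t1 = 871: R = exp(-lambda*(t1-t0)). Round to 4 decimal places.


lambda = 0.0451
t0 = 458, t1 = 871
t1 - t0 = 413
lambda * (t1-t0) = 0.0451 * 413 = 18.6263
R = exp(-18.6263)
R = 0.0

0.0


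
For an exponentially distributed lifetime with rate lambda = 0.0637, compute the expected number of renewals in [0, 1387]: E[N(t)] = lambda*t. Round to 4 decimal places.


lambda = 0.0637
t = 1387
E[N(t)] = lambda * t
E[N(t)] = 0.0637 * 1387
E[N(t)] = 88.3519

88.3519


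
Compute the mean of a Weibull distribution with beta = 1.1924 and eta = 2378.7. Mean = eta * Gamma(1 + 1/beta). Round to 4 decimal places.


beta = 1.1924, eta = 2378.7
1/beta = 0.8386
1 + 1/beta = 1.8386
Gamma(1.8386) = 0.9422
Mean = 2378.7 * 0.9422
Mean = 2241.2394

2241.2394


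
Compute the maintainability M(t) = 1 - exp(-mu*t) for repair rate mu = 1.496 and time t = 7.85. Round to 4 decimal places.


mu = 1.496, t = 7.85
mu * t = 1.496 * 7.85 = 11.7436
exp(-11.7436) = 0.0
M(t) = 1 - 0.0
M(t) = 1.0

1.0


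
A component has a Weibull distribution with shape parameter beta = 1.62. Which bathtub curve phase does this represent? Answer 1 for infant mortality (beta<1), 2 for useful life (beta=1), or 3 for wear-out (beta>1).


beta = 1.62
Compare beta to 1:
beta < 1 => infant mortality (phase 1)
beta = 1 => useful life (phase 2)
beta > 1 => wear-out (phase 3)
Since beta = 1.62, this is wear-out (increasing failure rate)
Phase = 3

3


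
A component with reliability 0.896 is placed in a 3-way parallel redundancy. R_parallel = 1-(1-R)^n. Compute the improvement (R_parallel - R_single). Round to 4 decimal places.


R_single = 0.896, n = 3
1 - R_single = 0.104
(1 - R_single)^n = 0.104^3 = 0.0011
R_parallel = 1 - 0.0011 = 0.9989
Improvement = 0.9989 - 0.896
Improvement = 0.1029

0.1029


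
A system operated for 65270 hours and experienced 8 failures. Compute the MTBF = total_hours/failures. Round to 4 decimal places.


total_hours = 65270
failures = 8
MTBF = 65270 / 8
MTBF = 8158.75

8158.75


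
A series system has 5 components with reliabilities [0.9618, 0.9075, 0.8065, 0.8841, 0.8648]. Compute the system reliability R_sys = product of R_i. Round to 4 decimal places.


Components: [0.9618, 0.9075, 0.8065, 0.8841, 0.8648]
After component 1 (R=0.9618): product = 0.9618
After component 2 (R=0.9075): product = 0.8728
After component 3 (R=0.8065): product = 0.7039
After component 4 (R=0.8841): product = 0.6224
After component 5 (R=0.8648): product = 0.5382
R_sys = 0.5382

0.5382


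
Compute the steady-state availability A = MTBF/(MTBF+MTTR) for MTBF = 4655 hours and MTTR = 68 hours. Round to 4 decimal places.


MTBF = 4655
MTTR = 68
MTBF + MTTR = 4723
A = 4655 / 4723
A = 0.9856

0.9856


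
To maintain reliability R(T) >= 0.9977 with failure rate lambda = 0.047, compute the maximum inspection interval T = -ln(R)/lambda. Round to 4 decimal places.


R_target = 0.9977
lambda = 0.047
-ln(0.9977) = 0.0023
T = 0.0023 / 0.047
T = 0.049

0.049


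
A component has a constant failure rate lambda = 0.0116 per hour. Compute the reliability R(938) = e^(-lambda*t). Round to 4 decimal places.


lambda = 0.0116
t = 938
lambda * t = 10.8808
R(t) = e^(-10.8808)
R(t) = 0.0

0.0


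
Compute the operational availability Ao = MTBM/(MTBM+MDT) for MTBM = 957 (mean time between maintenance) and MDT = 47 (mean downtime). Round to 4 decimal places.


MTBM = 957
MDT = 47
MTBM + MDT = 1004
Ao = 957 / 1004
Ao = 0.9532

0.9532


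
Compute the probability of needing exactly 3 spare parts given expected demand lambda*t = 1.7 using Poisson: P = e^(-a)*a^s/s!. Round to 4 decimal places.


a = 1.7, s = 3
e^(-a) = e^(-1.7) = 0.1827
a^s = 1.7^3 = 4.913
s! = 6
P = 0.1827 * 4.913 / 6
P = 0.1496

0.1496


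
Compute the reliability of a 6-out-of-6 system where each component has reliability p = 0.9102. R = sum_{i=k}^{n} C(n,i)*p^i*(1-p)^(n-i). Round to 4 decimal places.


k = 6, n = 6, p = 0.9102
i=6: C(6,6)=1 * 0.9102^6 * 0.0898^0 = 0.5686
R = sum of terms = 0.5686

0.5686


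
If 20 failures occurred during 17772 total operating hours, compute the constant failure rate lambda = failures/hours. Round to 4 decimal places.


failures = 20
total_hours = 17772
lambda = 20 / 17772
lambda = 0.0011

0.0011


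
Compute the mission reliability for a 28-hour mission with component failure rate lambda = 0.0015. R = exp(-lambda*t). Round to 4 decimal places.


lambda = 0.0015
mission_time = 28
lambda * t = 0.0015 * 28 = 0.042
R = exp(-0.042)
R = 0.9589

0.9589


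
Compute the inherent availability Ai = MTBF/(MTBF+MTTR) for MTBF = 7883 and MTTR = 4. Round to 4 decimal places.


MTBF = 7883
MTTR = 4
MTBF + MTTR = 7887
Ai = 7883 / 7887
Ai = 0.9995

0.9995


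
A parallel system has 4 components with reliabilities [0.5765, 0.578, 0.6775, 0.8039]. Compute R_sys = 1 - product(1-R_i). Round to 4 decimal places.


Components: [0.5765, 0.578, 0.6775, 0.8039]
(1 - 0.5765) = 0.4235, running product = 0.4235
(1 - 0.578) = 0.422, running product = 0.1787
(1 - 0.6775) = 0.3225, running product = 0.0576
(1 - 0.8039) = 0.1961, running product = 0.0113
Product of (1-R_i) = 0.0113
R_sys = 1 - 0.0113 = 0.9887

0.9887


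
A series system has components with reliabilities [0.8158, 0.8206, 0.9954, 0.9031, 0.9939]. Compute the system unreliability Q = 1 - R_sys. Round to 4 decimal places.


Components: [0.8158, 0.8206, 0.9954, 0.9031, 0.9939]
After component 1: product = 0.8158
After component 2: product = 0.6694
After component 3: product = 0.6664
After component 4: product = 0.6018
After component 5: product = 0.5981
R_sys = 0.5981
Q = 1 - 0.5981 = 0.4019

0.4019


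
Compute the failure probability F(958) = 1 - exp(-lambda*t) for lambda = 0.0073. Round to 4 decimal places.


lambda = 0.0073, t = 958
lambda * t = 6.9934
exp(-6.9934) = 0.0009
F(t) = 1 - 0.0009
F(t) = 0.9991

0.9991


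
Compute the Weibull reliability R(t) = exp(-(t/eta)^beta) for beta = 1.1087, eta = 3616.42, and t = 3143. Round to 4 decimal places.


beta = 1.1087, eta = 3616.42, t = 3143
t/eta = 3143 / 3616.42 = 0.8691
(t/eta)^beta = 0.8691^1.1087 = 0.8559
R(t) = exp(-0.8559)
R(t) = 0.4249

0.4249


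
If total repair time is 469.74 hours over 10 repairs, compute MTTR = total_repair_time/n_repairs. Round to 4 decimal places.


total_repair_time = 469.74
n_repairs = 10
MTTR = 469.74 / 10
MTTR = 46.974

46.974


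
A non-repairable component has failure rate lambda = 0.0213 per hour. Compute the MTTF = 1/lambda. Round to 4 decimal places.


lambda = 0.0213
MTTF = 1 / 0.0213
MTTF = 46.9484

46.9484


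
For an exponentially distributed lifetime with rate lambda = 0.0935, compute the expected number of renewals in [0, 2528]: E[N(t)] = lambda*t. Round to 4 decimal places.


lambda = 0.0935
t = 2528
E[N(t)] = lambda * t
E[N(t)] = 0.0935 * 2528
E[N(t)] = 236.368

236.368


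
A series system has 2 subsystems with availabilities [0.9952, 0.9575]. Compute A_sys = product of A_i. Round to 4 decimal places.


Subsystems: [0.9952, 0.9575]
After subsystem 1 (A=0.9952): product = 0.9952
After subsystem 2 (A=0.9575): product = 0.9529
A_sys = 0.9529

0.9529


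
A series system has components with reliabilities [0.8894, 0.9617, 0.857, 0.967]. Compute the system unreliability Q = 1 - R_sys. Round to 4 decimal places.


Components: [0.8894, 0.9617, 0.857, 0.967]
After component 1: product = 0.8894
After component 2: product = 0.8553
After component 3: product = 0.733
After component 4: product = 0.7088
R_sys = 0.7088
Q = 1 - 0.7088 = 0.2912

0.2912


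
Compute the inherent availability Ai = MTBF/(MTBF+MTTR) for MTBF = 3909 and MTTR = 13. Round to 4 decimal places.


MTBF = 3909
MTTR = 13
MTBF + MTTR = 3922
Ai = 3909 / 3922
Ai = 0.9967

0.9967


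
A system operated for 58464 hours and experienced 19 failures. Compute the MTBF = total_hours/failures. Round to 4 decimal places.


total_hours = 58464
failures = 19
MTBF = 58464 / 19
MTBF = 3077.0526

3077.0526


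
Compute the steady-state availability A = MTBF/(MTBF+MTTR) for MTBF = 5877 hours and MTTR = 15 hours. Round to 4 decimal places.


MTBF = 5877
MTTR = 15
MTBF + MTTR = 5892
A = 5877 / 5892
A = 0.9975

0.9975


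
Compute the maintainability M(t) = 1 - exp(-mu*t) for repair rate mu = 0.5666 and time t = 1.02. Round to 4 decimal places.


mu = 0.5666, t = 1.02
mu * t = 0.5666 * 1.02 = 0.5779
exp(-0.5779) = 0.5611
M(t) = 1 - 0.5611
M(t) = 0.4389

0.4389


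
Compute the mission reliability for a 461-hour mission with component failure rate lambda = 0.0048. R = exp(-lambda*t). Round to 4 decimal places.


lambda = 0.0048
mission_time = 461
lambda * t = 0.0048 * 461 = 2.2128
R = exp(-2.2128)
R = 0.1094

0.1094


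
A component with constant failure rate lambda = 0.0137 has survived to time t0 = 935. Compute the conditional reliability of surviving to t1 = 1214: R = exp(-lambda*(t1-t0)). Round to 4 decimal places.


lambda = 0.0137
t0 = 935, t1 = 1214
t1 - t0 = 279
lambda * (t1-t0) = 0.0137 * 279 = 3.8223
R = exp(-3.8223)
R = 0.0219

0.0219


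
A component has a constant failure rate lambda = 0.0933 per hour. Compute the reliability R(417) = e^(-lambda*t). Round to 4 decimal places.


lambda = 0.0933
t = 417
lambda * t = 38.9061
R(t) = e^(-38.9061)
R(t) = 0.0

0.0


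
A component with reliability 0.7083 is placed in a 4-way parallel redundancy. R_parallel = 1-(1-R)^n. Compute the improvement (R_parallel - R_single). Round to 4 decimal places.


R_single = 0.7083, n = 4
1 - R_single = 0.2917
(1 - R_single)^n = 0.2917^4 = 0.0072
R_parallel = 1 - 0.0072 = 0.9928
Improvement = 0.9928 - 0.7083
Improvement = 0.2845

0.2845


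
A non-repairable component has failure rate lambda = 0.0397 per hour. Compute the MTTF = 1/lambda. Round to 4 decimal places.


lambda = 0.0397
MTTF = 1 / 0.0397
MTTF = 25.1889

25.1889


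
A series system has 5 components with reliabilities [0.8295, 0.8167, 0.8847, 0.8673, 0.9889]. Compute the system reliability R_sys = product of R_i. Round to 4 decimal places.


Components: [0.8295, 0.8167, 0.8847, 0.8673, 0.9889]
After component 1 (R=0.8295): product = 0.8295
After component 2 (R=0.8167): product = 0.6775
After component 3 (R=0.8847): product = 0.5993
After component 4 (R=0.8673): product = 0.5198
After component 5 (R=0.9889): product = 0.514
R_sys = 0.514

0.514


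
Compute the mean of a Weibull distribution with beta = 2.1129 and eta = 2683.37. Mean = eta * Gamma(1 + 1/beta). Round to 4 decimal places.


beta = 2.1129, eta = 2683.37
1/beta = 0.4733
1 + 1/beta = 1.4733
Gamma(1.4733) = 0.8857
Mean = 2683.37 * 0.8857
Mean = 2376.5566

2376.5566


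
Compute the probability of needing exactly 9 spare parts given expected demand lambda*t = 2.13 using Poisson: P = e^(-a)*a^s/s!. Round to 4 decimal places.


a = 2.13, s = 9
e^(-a) = e^(-2.13) = 0.1188
a^s = 2.13^9 = 902.436
s! = 362880
P = 0.1188 * 902.436 / 362880
P = 0.0003

0.0003


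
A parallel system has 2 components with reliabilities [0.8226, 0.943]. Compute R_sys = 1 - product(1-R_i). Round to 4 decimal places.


Components: [0.8226, 0.943]
(1 - 0.8226) = 0.1774, running product = 0.1774
(1 - 0.943) = 0.057, running product = 0.0101
Product of (1-R_i) = 0.0101
R_sys = 1 - 0.0101 = 0.9899

0.9899


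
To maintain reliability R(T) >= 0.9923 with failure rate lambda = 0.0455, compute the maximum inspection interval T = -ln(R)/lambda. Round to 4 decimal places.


R_target = 0.9923
lambda = 0.0455
-ln(0.9923) = 0.0077
T = 0.0077 / 0.0455
T = 0.1699

0.1699


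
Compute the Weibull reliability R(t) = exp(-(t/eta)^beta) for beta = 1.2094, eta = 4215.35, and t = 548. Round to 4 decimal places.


beta = 1.2094, eta = 4215.35, t = 548
t/eta = 548 / 4215.35 = 0.13
(t/eta)^beta = 0.13^1.2094 = 0.0848
R(t) = exp(-0.0848)
R(t) = 0.9187

0.9187


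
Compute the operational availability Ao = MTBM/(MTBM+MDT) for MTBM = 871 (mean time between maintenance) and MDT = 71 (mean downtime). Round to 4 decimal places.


MTBM = 871
MDT = 71
MTBM + MDT = 942
Ao = 871 / 942
Ao = 0.9246

0.9246


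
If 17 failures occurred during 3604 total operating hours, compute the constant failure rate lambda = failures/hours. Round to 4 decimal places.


failures = 17
total_hours = 3604
lambda = 17 / 3604
lambda = 0.0047

0.0047


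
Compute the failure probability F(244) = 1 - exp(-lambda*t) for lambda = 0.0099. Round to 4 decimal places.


lambda = 0.0099, t = 244
lambda * t = 2.4156
exp(-2.4156) = 0.0893
F(t) = 1 - 0.0893
F(t) = 0.9107

0.9107


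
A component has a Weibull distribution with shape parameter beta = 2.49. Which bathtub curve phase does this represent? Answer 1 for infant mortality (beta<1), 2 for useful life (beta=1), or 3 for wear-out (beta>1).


beta = 2.49
Compare beta to 1:
beta < 1 => infant mortality (phase 1)
beta = 1 => useful life (phase 2)
beta > 1 => wear-out (phase 3)
Since beta = 2.49, this is wear-out (increasing failure rate)
Phase = 3

3


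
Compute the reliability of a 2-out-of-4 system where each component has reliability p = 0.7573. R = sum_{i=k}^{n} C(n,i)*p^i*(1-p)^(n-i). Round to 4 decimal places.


k = 2, n = 4, p = 0.7573
i=2: C(4,2)=6 * 0.7573^2 * 0.2427^2 = 0.2027
i=3: C(4,3)=4 * 0.7573^3 * 0.2427^1 = 0.4216
i=4: C(4,4)=1 * 0.7573^4 * 0.2427^0 = 0.3289
R = sum of terms = 0.9532

0.9532


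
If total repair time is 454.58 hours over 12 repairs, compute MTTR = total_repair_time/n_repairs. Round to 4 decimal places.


total_repair_time = 454.58
n_repairs = 12
MTTR = 454.58 / 12
MTTR = 37.8817

37.8817


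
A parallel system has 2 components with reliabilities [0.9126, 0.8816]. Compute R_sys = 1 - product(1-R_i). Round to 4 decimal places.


Components: [0.9126, 0.8816]
(1 - 0.9126) = 0.0874, running product = 0.0874
(1 - 0.8816) = 0.1184, running product = 0.0103
Product of (1-R_i) = 0.0103
R_sys = 1 - 0.0103 = 0.9897

0.9897


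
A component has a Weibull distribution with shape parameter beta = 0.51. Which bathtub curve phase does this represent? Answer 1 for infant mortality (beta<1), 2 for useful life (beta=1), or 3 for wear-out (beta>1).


beta = 0.51
Compare beta to 1:
beta < 1 => infant mortality (phase 1)
beta = 1 => useful life (phase 2)
beta > 1 => wear-out (phase 3)
Since beta = 0.51, this is infant mortality (decreasing failure rate)
Phase = 1

1


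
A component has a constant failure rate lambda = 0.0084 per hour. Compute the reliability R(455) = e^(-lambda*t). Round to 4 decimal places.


lambda = 0.0084
t = 455
lambda * t = 3.822
R(t) = e^(-3.822)
R(t) = 0.0219

0.0219


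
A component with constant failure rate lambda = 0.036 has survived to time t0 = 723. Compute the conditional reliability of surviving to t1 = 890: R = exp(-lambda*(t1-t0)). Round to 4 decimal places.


lambda = 0.036
t0 = 723, t1 = 890
t1 - t0 = 167
lambda * (t1-t0) = 0.036 * 167 = 6.012
R = exp(-6.012)
R = 0.0024

0.0024


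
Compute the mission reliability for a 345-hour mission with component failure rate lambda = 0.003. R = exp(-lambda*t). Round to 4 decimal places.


lambda = 0.003
mission_time = 345
lambda * t = 0.003 * 345 = 1.035
R = exp(-1.035)
R = 0.3552

0.3552


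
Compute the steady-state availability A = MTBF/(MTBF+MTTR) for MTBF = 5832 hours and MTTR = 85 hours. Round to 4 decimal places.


MTBF = 5832
MTTR = 85
MTBF + MTTR = 5917
A = 5832 / 5917
A = 0.9856

0.9856


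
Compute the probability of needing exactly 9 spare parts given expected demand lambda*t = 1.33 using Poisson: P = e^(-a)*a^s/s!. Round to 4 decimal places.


a = 1.33, s = 9
e^(-a) = e^(-1.33) = 0.2645
a^s = 1.33^9 = 13.0216
s! = 362880
P = 0.2645 * 13.0216 / 362880
P = 0.0

0.0


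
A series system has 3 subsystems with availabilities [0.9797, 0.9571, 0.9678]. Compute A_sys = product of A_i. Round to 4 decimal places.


Subsystems: [0.9797, 0.9571, 0.9678]
After subsystem 1 (A=0.9797): product = 0.9797
After subsystem 2 (A=0.9571): product = 0.9377
After subsystem 3 (A=0.9678): product = 0.9075
A_sys = 0.9075

0.9075


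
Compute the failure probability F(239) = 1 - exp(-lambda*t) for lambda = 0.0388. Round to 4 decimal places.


lambda = 0.0388, t = 239
lambda * t = 9.2732
exp(-9.2732) = 0.0001
F(t) = 1 - 0.0001
F(t) = 0.9999

0.9999


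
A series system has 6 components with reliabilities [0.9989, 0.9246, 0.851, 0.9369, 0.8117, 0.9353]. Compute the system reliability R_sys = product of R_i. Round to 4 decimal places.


Components: [0.9989, 0.9246, 0.851, 0.9369, 0.8117, 0.9353]
After component 1 (R=0.9989): product = 0.9989
After component 2 (R=0.9246): product = 0.9236
After component 3 (R=0.851): product = 0.786
After component 4 (R=0.9369): product = 0.7364
After component 5 (R=0.8117): product = 0.5977
After component 6 (R=0.9353): product = 0.559
R_sys = 0.559

0.559


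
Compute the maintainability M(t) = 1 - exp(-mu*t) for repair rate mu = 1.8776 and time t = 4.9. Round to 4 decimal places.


mu = 1.8776, t = 4.9
mu * t = 1.8776 * 4.9 = 9.2002
exp(-9.2002) = 0.0001
M(t) = 1 - 0.0001
M(t) = 0.9999

0.9999


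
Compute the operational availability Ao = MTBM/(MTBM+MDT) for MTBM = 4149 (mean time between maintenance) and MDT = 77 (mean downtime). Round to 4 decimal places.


MTBM = 4149
MDT = 77
MTBM + MDT = 4226
Ao = 4149 / 4226
Ao = 0.9818

0.9818


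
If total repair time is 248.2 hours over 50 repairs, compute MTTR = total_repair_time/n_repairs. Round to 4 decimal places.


total_repair_time = 248.2
n_repairs = 50
MTTR = 248.2 / 50
MTTR = 4.964

4.964


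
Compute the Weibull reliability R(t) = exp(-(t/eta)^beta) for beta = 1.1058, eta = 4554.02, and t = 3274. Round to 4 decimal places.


beta = 1.1058, eta = 4554.02, t = 3274
t/eta = 3274 / 4554.02 = 0.7189
(t/eta)^beta = 0.7189^1.1058 = 0.6943
R(t) = exp(-0.6943)
R(t) = 0.4994

0.4994


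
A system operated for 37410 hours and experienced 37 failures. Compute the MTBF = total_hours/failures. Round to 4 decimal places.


total_hours = 37410
failures = 37
MTBF = 37410 / 37
MTBF = 1011.0811

1011.0811


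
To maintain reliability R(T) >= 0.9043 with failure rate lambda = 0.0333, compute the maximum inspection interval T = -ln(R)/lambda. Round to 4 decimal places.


R_target = 0.9043
lambda = 0.0333
-ln(0.9043) = 0.1006
T = 0.1006 / 0.0333
T = 3.0208

3.0208


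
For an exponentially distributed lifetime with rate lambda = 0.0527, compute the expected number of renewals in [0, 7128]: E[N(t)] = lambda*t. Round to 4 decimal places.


lambda = 0.0527
t = 7128
E[N(t)] = lambda * t
E[N(t)] = 0.0527 * 7128
E[N(t)] = 375.6456

375.6456


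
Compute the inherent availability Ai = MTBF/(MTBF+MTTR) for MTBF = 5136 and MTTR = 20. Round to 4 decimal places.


MTBF = 5136
MTTR = 20
MTBF + MTTR = 5156
Ai = 5136 / 5156
Ai = 0.9961

0.9961


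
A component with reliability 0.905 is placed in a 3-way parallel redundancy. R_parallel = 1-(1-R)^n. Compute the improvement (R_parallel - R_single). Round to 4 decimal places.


R_single = 0.905, n = 3
1 - R_single = 0.095
(1 - R_single)^n = 0.095^3 = 0.0009
R_parallel = 1 - 0.0009 = 0.9991
Improvement = 0.9991 - 0.905
Improvement = 0.0941

0.0941


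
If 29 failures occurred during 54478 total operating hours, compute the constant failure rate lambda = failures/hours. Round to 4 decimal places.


failures = 29
total_hours = 54478
lambda = 29 / 54478
lambda = 0.0005

0.0005


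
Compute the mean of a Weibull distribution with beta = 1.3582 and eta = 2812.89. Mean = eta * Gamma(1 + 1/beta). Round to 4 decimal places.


beta = 1.3582, eta = 2812.89
1/beta = 0.7363
1 + 1/beta = 1.7363
Gamma(1.7363) = 0.916
Mean = 2812.89 * 0.916
Mean = 2576.638

2576.638


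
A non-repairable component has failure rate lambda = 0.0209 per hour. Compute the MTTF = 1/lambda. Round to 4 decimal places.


lambda = 0.0209
MTTF = 1 / 0.0209
MTTF = 47.8469

47.8469


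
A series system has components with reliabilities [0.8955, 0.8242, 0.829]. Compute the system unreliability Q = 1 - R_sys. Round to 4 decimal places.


Components: [0.8955, 0.8242, 0.829]
After component 1: product = 0.8955
After component 2: product = 0.7381
After component 3: product = 0.6119
R_sys = 0.6119
Q = 1 - 0.6119 = 0.3881

0.3881


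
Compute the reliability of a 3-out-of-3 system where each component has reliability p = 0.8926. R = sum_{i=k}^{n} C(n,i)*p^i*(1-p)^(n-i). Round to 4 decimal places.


k = 3, n = 3, p = 0.8926
i=3: C(3,3)=1 * 0.8926^3 * 0.1074^0 = 0.7112
R = sum of terms = 0.7112

0.7112


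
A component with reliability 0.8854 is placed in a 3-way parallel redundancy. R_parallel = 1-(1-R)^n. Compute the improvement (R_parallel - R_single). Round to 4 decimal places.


R_single = 0.8854, n = 3
1 - R_single = 0.1146
(1 - R_single)^n = 0.1146^3 = 0.0015
R_parallel = 1 - 0.0015 = 0.9985
Improvement = 0.9985 - 0.8854
Improvement = 0.1131

0.1131


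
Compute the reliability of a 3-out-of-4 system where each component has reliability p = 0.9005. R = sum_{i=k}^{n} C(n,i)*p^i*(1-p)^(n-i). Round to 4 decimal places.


k = 3, n = 4, p = 0.9005
i=3: C(4,3)=4 * 0.9005^3 * 0.0995^1 = 0.2906
i=4: C(4,4)=1 * 0.9005^4 * 0.0995^0 = 0.6576
R = sum of terms = 0.9482

0.9482


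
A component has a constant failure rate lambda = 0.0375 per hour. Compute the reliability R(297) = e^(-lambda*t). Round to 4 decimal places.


lambda = 0.0375
t = 297
lambda * t = 11.1375
R(t) = e^(-11.1375)
R(t) = 0.0

0.0


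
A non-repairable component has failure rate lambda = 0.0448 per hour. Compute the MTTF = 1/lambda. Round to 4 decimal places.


lambda = 0.0448
MTTF = 1 / 0.0448
MTTF = 22.3214

22.3214


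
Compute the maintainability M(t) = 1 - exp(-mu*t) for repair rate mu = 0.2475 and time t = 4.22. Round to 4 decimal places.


mu = 0.2475, t = 4.22
mu * t = 0.2475 * 4.22 = 1.0444
exp(-1.0444) = 0.3519
M(t) = 1 - 0.3519
M(t) = 0.6481

0.6481


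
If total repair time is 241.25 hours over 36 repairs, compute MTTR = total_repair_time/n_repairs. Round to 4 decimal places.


total_repair_time = 241.25
n_repairs = 36
MTTR = 241.25 / 36
MTTR = 6.7014

6.7014


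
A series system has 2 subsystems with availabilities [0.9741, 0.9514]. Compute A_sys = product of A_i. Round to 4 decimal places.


Subsystems: [0.9741, 0.9514]
After subsystem 1 (A=0.9741): product = 0.9741
After subsystem 2 (A=0.9514): product = 0.9268
A_sys = 0.9268

0.9268


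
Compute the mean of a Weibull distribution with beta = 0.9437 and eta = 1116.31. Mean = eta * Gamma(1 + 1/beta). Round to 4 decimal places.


beta = 0.9437, eta = 1116.31
1/beta = 1.0597
1 + 1/beta = 2.0597
Gamma(2.0597) = 1.0267
Mean = 1116.31 * 1.0267
Mean = 1146.1232

1146.1232


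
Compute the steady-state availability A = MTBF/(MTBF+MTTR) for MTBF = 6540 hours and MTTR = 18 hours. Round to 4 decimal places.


MTBF = 6540
MTTR = 18
MTBF + MTTR = 6558
A = 6540 / 6558
A = 0.9973

0.9973


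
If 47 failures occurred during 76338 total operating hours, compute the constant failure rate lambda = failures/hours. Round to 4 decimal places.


failures = 47
total_hours = 76338
lambda = 47 / 76338
lambda = 0.0006

0.0006


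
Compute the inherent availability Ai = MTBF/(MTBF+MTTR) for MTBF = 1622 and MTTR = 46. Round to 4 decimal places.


MTBF = 1622
MTTR = 46
MTBF + MTTR = 1668
Ai = 1622 / 1668
Ai = 0.9724

0.9724


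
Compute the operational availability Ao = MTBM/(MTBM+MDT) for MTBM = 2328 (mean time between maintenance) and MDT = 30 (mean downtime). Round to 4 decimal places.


MTBM = 2328
MDT = 30
MTBM + MDT = 2358
Ao = 2328 / 2358
Ao = 0.9873

0.9873


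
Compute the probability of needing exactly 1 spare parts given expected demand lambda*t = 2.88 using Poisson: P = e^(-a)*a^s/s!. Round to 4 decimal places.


a = 2.88, s = 1
e^(-a) = e^(-2.88) = 0.0561
a^s = 2.88^1 = 2.88
s! = 1
P = 0.0561 * 2.88 / 1
P = 0.1617

0.1617


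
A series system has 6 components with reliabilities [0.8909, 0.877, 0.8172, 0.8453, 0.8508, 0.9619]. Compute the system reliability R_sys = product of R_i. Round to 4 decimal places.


Components: [0.8909, 0.877, 0.8172, 0.8453, 0.8508, 0.9619]
After component 1 (R=0.8909): product = 0.8909
After component 2 (R=0.877): product = 0.7813
After component 3 (R=0.8172): product = 0.6385
After component 4 (R=0.8453): product = 0.5397
After component 5 (R=0.8508): product = 0.4592
After component 6 (R=0.9619): product = 0.4417
R_sys = 0.4417

0.4417


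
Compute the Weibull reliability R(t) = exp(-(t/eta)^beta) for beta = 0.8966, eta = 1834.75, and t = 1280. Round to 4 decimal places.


beta = 0.8966, eta = 1834.75, t = 1280
t/eta = 1280 / 1834.75 = 0.6976
(t/eta)^beta = 0.6976^0.8966 = 0.7241
R(t) = exp(-0.7241)
R(t) = 0.4848

0.4848


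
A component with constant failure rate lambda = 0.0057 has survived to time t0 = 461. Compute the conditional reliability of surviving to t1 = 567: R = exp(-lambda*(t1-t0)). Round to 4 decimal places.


lambda = 0.0057
t0 = 461, t1 = 567
t1 - t0 = 106
lambda * (t1-t0) = 0.0057 * 106 = 0.6042
R = exp(-0.6042)
R = 0.5465

0.5465


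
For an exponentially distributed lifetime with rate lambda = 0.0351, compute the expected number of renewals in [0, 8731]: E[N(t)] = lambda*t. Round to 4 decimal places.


lambda = 0.0351
t = 8731
E[N(t)] = lambda * t
E[N(t)] = 0.0351 * 8731
E[N(t)] = 306.4581

306.4581


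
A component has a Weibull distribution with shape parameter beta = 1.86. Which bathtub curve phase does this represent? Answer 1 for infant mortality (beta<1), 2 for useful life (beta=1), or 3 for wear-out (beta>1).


beta = 1.86
Compare beta to 1:
beta < 1 => infant mortality (phase 1)
beta = 1 => useful life (phase 2)
beta > 1 => wear-out (phase 3)
Since beta = 1.86, this is wear-out (increasing failure rate)
Phase = 3

3


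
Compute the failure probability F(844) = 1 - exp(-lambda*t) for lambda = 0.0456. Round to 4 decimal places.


lambda = 0.0456, t = 844
lambda * t = 38.4864
exp(-38.4864) = 0.0
F(t) = 1 - 0.0
F(t) = 1.0

1.0


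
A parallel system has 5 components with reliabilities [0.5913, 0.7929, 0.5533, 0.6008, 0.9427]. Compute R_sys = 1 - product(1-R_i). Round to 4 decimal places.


Components: [0.5913, 0.7929, 0.5533, 0.6008, 0.9427]
(1 - 0.5913) = 0.4087, running product = 0.4087
(1 - 0.7929) = 0.2071, running product = 0.0846
(1 - 0.5533) = 0.4467, running product = 0.0378
(1 - 0.6008) = 0.3992, running product = 0.0151
(1 - 0.9427) = 0.0573, running product = 0.0009
Product of (1-R_i) = 0.0009
R_sys = 1 - 0.0009 = 0.9991

0.9991


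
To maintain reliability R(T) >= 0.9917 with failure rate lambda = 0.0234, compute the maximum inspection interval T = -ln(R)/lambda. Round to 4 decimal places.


R_target = 0.9917
lambda = 0.0234
-ln(0.9917) = 0.0083
T = 0.0083 / 0.0234
T = 0.3562

0.3562


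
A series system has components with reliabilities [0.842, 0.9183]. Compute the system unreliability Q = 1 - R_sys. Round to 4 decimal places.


Components: [0.842, 0.9183]
After component 1: product = 0.842
After component 2: product = 0.7732
R_sys = 0.7732
Q = 1 - 0.7732 = 0.2268

0.2268


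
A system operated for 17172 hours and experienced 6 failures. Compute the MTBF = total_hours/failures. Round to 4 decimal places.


total_hours = 17172
failures = 6
MTBF = 17172 / 6
MTBF = 2862.0

2862.0


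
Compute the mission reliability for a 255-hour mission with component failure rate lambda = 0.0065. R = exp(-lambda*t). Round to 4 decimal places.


lambda = 0.0065
mission_time = 255
lambda * t = 0.0065 * 255 = 1.6575
R = exp(-1.6575)
R = 0.1906

0.1906


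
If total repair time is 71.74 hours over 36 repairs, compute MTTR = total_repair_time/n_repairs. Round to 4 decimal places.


total_repair_time = 71.74
n_repairs = 36
MTTR = 71.74 / 36
MTTR = 1.9928

1.9928


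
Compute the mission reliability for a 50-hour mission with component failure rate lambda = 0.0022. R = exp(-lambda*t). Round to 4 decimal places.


lambda = 0.0022
mission_time = 50
lambda * t = 0.0022 * 50 = 0.11
R = exp(-0.11)
R = 0.8958

0.8958


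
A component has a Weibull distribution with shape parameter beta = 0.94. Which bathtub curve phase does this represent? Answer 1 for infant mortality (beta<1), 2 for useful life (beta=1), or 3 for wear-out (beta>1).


beta = 0.94
Compare beta to 1:
beta < 1 => infant mortality (phase 1)
beta = 1 => useful life (phase 2)
beta > 1 => wear-out (phase 3)
Since beta = 0.94, this is infant mortality (decreasing failure rate)
Phase = 1

1


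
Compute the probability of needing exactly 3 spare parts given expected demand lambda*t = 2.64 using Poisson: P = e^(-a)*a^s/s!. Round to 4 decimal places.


a = 2.64, s = 3
e^(-a) = e^(-2.64) = 0.0714
a^s = 2.64^3 = 18.3997
s! = 6
P = 0.0714 * 18.3997 / 6
P = 0.2188

0.2188


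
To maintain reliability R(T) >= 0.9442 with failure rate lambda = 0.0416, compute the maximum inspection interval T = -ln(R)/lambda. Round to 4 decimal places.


R_target = 0.9442
lambda = 0.0416
-ln(0.9442) = 0.0574
T = 0.0574 / 0.0416
T = 1.3802

1.3802


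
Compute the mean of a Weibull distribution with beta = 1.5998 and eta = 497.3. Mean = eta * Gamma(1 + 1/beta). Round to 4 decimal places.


beta = 1.5998, eta = 497.3
1/beta = 0.6251
1 + 1/beta = 1.6251
Gamma(1.6251) = 0.8966
Mean = 497.3 * 0.8966
Mean = 445.8715

445.8715


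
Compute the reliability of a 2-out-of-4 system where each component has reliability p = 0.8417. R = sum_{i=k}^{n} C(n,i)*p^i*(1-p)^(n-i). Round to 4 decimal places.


k = 2, n = 4, p = 0.8417
i=2: C(4,2)=6 * 0.8417^2 * 0.1583^2 = 0.1065
i=3: C(4,3)=4 * 0.8417^3 * 0.1583^1 = 0.3776
i=4: C(4,4)=1 * 0.8417^4 * 0.1583^0 = 0.5019
R = sum of terms = 0.986

0.986


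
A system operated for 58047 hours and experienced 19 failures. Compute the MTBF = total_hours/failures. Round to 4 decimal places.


total_hours = 58047
failures = 19
MTBF = 58047 / 19
MTBF = 3055.1053

3055.1053


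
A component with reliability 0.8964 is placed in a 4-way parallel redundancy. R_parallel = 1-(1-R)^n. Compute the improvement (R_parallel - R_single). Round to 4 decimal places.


R_single = 0.8964, n = 4
1 - R_single = 0.1036
(1 - R_single)^n = 0.1036^4 = 0.0001
R_parallel = 1 - 0.0001 = 0.9999
Improvement = 0.9999 - 0.8964
Improvement = 0.1035

0.1035


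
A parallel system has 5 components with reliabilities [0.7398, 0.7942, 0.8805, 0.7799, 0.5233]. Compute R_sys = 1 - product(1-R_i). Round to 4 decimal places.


Components: [0.7398, 0.7942, 0.8805, 0.7799, 0.5233]
(1 - 0.7398) = 0.2602, running product = 0.2602
(1 - 0.7942) = 0.2058, running product = 0.0535
(1 - 0.8805) = 0.1195, running product = 0.0064
(1 - 0.7799) = 0.2201, running product = 0.0014
(1 - 0.5233) = 0.4767, running product = 0.0007
Product of (1-R_i) = 0.0007
R_sys = 1 - 0.0007 = 0.9993

0.9993


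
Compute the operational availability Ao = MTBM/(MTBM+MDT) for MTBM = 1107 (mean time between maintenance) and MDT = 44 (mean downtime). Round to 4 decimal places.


MTBM = 1107
MDT = 44
MTBM + MDT = 1151
Ao = 1107 / 1151
Ao = 0.9618

0.9618


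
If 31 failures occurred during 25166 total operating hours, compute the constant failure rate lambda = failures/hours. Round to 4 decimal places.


failures = 31
total_hours = 25166
lambda = 31 / 25166
lambda = 0.0012

0.0012


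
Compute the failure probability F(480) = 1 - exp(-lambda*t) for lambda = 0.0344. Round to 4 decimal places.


lambda = 0.0344, t = 480
lambda * t = 16.512
exp(-16.512) = 0.0
F(t) = 1 - 0.0
F(t) = 1.0

1.0


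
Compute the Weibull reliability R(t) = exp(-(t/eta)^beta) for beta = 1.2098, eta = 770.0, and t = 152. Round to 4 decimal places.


beta = 1.2098, eta = 770.0, t = 152
t/eta = 152 / 770.0 = 0.1974
(t/eta)^beta = 0.1974^1.2098 = 0.1404
R(t) = exp(-0.1404)
R(t) = 0.869

0.869


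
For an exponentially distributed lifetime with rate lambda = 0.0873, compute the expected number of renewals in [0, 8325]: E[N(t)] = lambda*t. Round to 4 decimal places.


lambda = 0.0873
t = 8325
E[N(t)] = lambda * t
E[N(t)] = 0.0873 * 8325
E[N(t)] = 726.7725

726.7725


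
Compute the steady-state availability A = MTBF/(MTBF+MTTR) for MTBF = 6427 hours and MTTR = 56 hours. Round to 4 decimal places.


MTBF = 6427
MTTR = 56
MTBF + MTTR = 6483
A = 6427 / 6483
A = 0.9914

0.9914


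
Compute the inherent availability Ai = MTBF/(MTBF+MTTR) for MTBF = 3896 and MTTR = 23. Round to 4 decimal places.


MTBF = 3896
MTTR = 23
MTBF + MTTR = 3919
Ai = 3896 / 3919
Ai = 0.9941

0.9941


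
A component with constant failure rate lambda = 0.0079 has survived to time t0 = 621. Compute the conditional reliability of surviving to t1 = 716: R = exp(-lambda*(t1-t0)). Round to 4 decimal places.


lambda = 0.0079
t0 = 621, t1 = 716
t1 - t0 = 95
lambda * (t1-t0) = 0.0079 * 95 = 0.7505
R = exp(-0.7505)
R = 0.4721

0.4721


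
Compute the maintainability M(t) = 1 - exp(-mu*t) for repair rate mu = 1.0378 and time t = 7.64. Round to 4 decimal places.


mu = 1.0378, t = 7.64
mu * t = 1.0378 * 7.64 = 7.9288
exp(-7.9288) = 0.0004
M(t) = 1 - 0.0004
M(t) = 0.9996

0.9996


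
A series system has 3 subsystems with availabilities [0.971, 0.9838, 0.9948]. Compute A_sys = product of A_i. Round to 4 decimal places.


Subsystems: [0.971, 0.9838, 0.9948]
After subsystem 1 (A=0.971): product = 0.971
After subsystem 2 (A=0.9838): product = 0.9553
After subsystem 3 (A=0.9948): product = 0.9503
A_sys = 0.9503

0.9503


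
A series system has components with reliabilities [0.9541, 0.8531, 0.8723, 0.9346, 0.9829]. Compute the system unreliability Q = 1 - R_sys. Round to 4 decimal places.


Components: [0.9541, 0.8531, 0.8723, 0.9346, 0.9829]
After component 1: product = 0.9541
After component 2: product = 0.8139
After component 3: product = 0.71
After component 4: product = 0.6636
After component 5: product = 0.6522
R_sys = 0.6522
Q = 1 - 0.6522 = 0.3478

0.3478


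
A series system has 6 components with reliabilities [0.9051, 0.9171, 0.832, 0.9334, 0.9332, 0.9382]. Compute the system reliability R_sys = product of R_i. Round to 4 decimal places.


Components: [0.9051, 0.9171, 0.832, 0.9334, 0.9332, 0.9382]
After component 1 (R=0.9051): product = 0.9051
After component 2 (R=0.9171): product = 0.8301
After component 3 (R=0.832): product = 0.6906
After component 4 (R=0.9334): product = 0.6446
After component 5 (R=0.9332): product = 0.6016
After component 6 (R=0.9382): product = 0.5644
R_sys = 0.5644

0.5644


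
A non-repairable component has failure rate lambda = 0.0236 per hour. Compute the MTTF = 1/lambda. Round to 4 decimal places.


lambda = 0.0236
MTTF = 1 / 0.0236
MTTF = 42.3729

42.3729
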